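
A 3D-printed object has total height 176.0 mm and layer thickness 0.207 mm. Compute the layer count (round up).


Layers = ceil(176.0/0.207) = 851


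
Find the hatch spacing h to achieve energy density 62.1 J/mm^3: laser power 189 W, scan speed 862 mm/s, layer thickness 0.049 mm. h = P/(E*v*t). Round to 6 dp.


h = 189 / (62.1*862*0.049) = 0.072055 mm


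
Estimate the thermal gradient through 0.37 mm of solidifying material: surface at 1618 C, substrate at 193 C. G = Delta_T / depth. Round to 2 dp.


G = (1618-193)/0.37 = 3851.35 C/mm


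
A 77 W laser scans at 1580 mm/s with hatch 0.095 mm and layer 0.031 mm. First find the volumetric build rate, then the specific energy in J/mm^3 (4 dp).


Build rate = 1580 * 0.095 * 0.031 = 4.6531 mm^3/s
SE = 77 / 4.6531 = 16.5481 J/mm^3


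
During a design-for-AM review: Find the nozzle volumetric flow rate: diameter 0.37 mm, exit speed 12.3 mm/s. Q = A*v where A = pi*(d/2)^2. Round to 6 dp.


A = pi*(0.37/2)^2 = 0.10752101 mm^2
Q = 0.10752101 * 12.3 = 1.322508 mm^3/s


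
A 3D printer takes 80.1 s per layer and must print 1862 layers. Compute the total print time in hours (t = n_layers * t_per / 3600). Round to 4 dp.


t = 1862 * 80.1 / 3600 = 41.4295 hrs


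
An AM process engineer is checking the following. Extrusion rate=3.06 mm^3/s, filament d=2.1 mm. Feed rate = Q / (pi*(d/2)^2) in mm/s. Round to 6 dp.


A = pi*(2.1/2)^2 = 3.463606
v = 3.06 / 3.463606 = 0.883472 mm/s


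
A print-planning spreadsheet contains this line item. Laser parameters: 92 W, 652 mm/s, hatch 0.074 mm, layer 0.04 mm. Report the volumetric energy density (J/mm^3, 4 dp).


E = 92 / (652*0.074*0.04) = 47.6704 J/mm^3


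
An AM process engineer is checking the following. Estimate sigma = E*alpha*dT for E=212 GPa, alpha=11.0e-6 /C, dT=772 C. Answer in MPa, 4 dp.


sigma = 212*1000 * 11.0e-6 * 772 = 1800.304 MPa


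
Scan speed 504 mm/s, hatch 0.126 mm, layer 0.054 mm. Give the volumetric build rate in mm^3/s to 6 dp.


Rate = 504 * 0.126 * 0.054 = 3.429216 mm^3/s


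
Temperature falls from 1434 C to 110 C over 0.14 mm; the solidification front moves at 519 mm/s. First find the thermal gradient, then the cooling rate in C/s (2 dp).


G = (1434-110)/0.14 = 9457.14285714 C/mm
CR = 9457.14285714 * 519 = 4908257.14 C/s


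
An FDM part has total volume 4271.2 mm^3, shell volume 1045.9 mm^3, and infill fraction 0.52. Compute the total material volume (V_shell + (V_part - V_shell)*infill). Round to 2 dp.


V_infill = (4271.2 - 1045.9) * 0.52 = 1677.16
V_total = 1045.9 + 1677.16 = 2723.06 mm^3


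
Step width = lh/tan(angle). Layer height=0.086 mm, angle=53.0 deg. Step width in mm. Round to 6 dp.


step = 0.086 / tan(53.0) = 0.064806 mm


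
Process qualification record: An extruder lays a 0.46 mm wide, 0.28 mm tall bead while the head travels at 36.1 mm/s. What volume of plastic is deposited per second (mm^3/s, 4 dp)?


Rate = 0.46 * 0.28 * 36.1 = 4.6497 mm^3/s


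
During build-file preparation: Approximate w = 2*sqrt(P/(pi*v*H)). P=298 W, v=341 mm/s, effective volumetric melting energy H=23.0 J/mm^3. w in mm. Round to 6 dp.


w = 2*sqrt(298/(pi*341*23.0)) = 0.219949 mm


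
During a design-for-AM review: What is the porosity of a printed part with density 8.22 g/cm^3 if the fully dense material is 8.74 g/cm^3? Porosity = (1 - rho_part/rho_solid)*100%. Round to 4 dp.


Porosity = (1-8.22/8.74)*100 = 5.9497 %


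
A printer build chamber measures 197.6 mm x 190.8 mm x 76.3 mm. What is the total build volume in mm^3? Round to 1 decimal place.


V = 197.6 * 190.8 * 76.3 = 2876668.7 mm^3


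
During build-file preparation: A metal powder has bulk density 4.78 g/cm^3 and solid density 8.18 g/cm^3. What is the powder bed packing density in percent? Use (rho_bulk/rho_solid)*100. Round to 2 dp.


Packing = (4.78/8.18)*100 = 58.44 %


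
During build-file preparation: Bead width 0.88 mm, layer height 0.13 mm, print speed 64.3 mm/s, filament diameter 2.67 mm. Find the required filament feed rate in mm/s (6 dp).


Q = 0.88 * 0.13 * 64.3 = 7.35592 mm^3/s
A_fil = pi*(2.67/2)^2 = 5.59902497 mm^2
v_feed = 7.35592 / 5.59902497 = 1.313786 mm/s


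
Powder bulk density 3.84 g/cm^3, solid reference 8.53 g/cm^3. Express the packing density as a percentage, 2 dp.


Packing = (3.84/8.53)*100 = 45.02 %


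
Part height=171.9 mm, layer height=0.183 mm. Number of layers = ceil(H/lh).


Layers = ceil(171.9/0.183) = 940


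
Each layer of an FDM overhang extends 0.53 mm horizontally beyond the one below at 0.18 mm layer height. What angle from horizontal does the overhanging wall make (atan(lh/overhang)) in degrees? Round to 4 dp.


angle = atan(0.18/0.53) = 18.7587 degrees


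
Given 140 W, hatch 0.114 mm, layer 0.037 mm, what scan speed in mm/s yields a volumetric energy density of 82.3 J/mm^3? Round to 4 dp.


v = 140 / (82.3*0.114*0.037) = 403.2939 mm/s


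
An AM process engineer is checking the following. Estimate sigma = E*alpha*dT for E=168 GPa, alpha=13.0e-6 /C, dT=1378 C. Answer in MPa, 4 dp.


sigma = 168*1000 * 13.0e-6 * 1378 = 3009.552 MPa


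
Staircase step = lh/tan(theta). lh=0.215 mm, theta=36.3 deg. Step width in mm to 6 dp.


step = 0.215 / tan(36.3) = 0.292687 mm


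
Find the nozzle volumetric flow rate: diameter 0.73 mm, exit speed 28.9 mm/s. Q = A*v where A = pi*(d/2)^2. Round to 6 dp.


A = pi*(0.73/2)^2 = 0.41853868 mm^2
Q = 0.41853868 * 28.9 = 12.095768 mm^3/s


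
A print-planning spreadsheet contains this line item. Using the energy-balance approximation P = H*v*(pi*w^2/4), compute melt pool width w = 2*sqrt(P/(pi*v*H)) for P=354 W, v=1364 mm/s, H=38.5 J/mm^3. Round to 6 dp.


w = 2*sqrt(354/(pi*1364*38.5)) = 0.092644 mm


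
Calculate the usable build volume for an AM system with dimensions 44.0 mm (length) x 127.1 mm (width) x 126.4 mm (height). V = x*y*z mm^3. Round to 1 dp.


V = 44.0 * 127.1 * 126.4 = 706879.4 mm^3


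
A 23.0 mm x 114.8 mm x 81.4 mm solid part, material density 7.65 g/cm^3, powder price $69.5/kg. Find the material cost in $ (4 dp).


V = 23.0 * 114.8 * 81.4 = 214928.56 mm^3 = 214.92856 cm^3
Mass = 214.92856 * 7.65 / 1000 = 1.64420348 kg
Cost = 1.64420348 * 69.5 = 114.2721 $


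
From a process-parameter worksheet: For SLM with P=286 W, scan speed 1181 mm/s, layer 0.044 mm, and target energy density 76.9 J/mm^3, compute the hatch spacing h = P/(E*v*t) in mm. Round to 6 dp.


h = 286 / (76.9*1181*0.044) = 0.071571 mm


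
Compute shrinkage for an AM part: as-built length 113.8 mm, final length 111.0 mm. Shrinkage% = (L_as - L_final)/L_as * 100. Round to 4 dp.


Shrinkage = ((113.8-111.0)/113.8)*100 = 2.4605 %


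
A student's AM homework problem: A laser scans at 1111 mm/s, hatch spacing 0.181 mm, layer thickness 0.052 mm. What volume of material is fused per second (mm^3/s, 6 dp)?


Rate = 1111 * 0.181 * 0.052 = 10.456732 mm^3/s


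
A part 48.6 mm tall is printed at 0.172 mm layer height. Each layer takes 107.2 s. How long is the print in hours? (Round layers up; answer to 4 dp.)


Layers = ceil(48.6/0.172) = 283
t = 283 * 107.2 / 3600 = 8.4271 hrs


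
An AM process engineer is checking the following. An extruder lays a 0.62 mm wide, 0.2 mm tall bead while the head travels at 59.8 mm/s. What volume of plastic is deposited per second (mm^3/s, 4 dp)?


Rate = 0.62 * 0.2 * 59.8 = 7.4152 mm^3/s


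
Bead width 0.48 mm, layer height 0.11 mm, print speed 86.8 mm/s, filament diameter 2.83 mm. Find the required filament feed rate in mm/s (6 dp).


Q = 0.48 * 0.11 * 86.8 = 4.58304 mm^3/s
A_fil = pi*(2.83/2)^2 = 6.29017535 mm^2
v_feed = 4.58304 / 6.29017535 = 0.728603 mm/s


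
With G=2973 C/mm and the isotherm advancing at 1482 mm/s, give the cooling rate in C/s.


CR = 2973 * 1482 = 4405986 C/s


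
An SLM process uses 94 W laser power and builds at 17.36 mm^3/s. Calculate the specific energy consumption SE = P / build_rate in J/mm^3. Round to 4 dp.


SE = 94 / 17.36 = 5.4147 J/mm^3


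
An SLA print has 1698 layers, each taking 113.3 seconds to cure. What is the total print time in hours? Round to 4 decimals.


t = 1698 * 113.3 / 3600 = 53.4398 hrs


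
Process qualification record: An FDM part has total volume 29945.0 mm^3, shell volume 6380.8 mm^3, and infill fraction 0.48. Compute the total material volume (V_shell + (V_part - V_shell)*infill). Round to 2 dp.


V_infill = (29945.0 - 6380.8) * 0.48 = 11310.82
V_total = 6380.8 + 11310.82 = 17691.62 mm^3


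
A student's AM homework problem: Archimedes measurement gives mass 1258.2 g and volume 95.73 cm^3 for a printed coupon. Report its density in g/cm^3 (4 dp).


rho = 1258.2 / 95.73 = 13.1432 g/cm^3


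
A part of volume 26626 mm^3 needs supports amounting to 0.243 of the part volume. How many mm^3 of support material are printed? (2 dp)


V_support = 26626 * 0.243 = 6470.12 mm^3


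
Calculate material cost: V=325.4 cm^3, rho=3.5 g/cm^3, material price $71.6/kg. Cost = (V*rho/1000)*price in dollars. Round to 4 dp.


Mass = 325.4*3.5/1000 = 1.1389 kg
Cost = 1.1389 * 71.6 = 81.5452 $


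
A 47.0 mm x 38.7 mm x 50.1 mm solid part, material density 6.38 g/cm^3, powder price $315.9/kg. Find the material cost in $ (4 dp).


V = 47.0 * 38.7 * 50.1 = 91126.89 mm^3 = 91.12689 cm^3
Mass = 91.12689 * 6.38 / 1000 = 0.58138956 kg
Cost = 0.58138956 * 315.9 = 183.661 $


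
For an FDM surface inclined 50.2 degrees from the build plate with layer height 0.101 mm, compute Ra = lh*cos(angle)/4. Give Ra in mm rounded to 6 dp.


Ra = 0.101 * cos(50.2) / 4 = 0.016163 mm


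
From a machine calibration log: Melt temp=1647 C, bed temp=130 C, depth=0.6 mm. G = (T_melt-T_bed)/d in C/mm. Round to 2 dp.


G = (1647-130)/0.6 = 2528.33 C/mm


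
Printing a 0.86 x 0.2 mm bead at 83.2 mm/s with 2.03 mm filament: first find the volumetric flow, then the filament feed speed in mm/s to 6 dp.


Q = 0.86 * 0.2 * 83.2 = 14.3104 mm^3/s
A_fil = pi*(2.03/2)^2 = 3.23654729 mm^2
v_feed = 14.3104 / 3.23654729 = 4.421502 mm/s


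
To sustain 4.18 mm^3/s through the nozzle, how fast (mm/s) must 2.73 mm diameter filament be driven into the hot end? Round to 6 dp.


A = pi*(2.73/2)^2 = 5.853494
v = 4.18 / 5.853494 = 0.714103 mm/s


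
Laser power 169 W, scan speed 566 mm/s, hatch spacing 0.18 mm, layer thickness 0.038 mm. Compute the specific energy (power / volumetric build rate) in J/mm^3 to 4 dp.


Build rate = 566 * 0.18 * 0.038 = 3.87144 mm^3/s
SE = 169 / 3.87144 = 43.653 J/mm^3


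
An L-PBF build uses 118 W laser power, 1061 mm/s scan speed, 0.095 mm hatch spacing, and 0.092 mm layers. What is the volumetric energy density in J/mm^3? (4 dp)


E = 118 / (1061*0.095*0.092) = 12.7249 J/mm^3


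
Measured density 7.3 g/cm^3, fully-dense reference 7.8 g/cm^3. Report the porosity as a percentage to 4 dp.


Porosity = (1-7.3/7.8)*100 = 6.4103 %


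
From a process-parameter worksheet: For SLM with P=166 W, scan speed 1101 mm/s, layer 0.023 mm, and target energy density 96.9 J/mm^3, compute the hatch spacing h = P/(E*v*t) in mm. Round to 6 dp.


h = 166 / (96.9*1101*0.023) = 0.06765 mm


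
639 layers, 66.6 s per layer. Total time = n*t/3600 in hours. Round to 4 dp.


t = 639 * 66.6 / 3600 = 11.8215 hrs


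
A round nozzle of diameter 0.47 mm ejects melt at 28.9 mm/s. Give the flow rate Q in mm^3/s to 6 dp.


A = pi*(0.47/2)^2 = 0.17349445 mm^2
Q = 0.17349445 * 28.9 = 5.01399 mm^3/s


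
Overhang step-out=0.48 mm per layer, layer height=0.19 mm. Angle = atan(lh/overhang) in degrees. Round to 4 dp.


angle = atan(0.19/0.48) = 21.5953 degrees


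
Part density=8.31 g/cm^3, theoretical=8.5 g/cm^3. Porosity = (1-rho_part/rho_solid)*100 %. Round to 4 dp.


Porosity = (1-8.31/8.5)*100 = 2.2353 %


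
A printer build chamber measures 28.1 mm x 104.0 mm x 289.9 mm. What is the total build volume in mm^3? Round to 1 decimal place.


V = 28.1 * 104.0 * 289.9 = 847203.8 mm^3


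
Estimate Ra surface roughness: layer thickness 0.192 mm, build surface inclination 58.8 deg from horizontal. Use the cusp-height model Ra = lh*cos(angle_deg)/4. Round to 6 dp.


Ra = 0.192 * cos(58.8) / 4 = 0.024865 mm


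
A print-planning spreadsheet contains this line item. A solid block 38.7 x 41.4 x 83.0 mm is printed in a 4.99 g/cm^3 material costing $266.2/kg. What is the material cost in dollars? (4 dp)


V = 38.7 * 41.4 * 83.0 = 132980.94 mm^3 = 132.98094 cm^3
Mass = 132.98094 * 4.99 / 1000 = 0.66357489 kg
Cost = 0.66357489 * 266.2 = 176.6436 $


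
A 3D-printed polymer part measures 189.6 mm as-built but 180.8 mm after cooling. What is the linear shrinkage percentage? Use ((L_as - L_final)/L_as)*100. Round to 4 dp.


Shrinkage = ((189.6-180.8)/189.6)*100 = 4.6414 %


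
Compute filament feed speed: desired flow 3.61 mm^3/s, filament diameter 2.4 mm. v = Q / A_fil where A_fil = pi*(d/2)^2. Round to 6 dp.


A = pi*(2.4/2)^2 = 4.523893
v = 3.61 / 4.523893 = 0.797985 mm/s


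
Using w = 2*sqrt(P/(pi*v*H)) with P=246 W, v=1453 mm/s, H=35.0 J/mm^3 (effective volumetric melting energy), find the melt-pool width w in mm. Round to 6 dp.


w = 2*sqrt(246/(pi*1453*35.0)) = 0.078479 mm


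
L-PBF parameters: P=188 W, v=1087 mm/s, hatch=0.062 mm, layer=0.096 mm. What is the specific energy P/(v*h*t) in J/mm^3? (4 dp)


Build rate = 1087 * 0.062 * 0.096 = 6.469824 mm^3/s
SE = 188 / 6.469824 = 29.058 J/mm^3


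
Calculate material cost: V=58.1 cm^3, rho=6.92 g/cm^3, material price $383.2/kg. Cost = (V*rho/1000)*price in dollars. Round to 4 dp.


Mass = 58.1*6.92/1000 = 0.402052 kg
Cost = 0.402052 * 383.2 = 154.0663 $


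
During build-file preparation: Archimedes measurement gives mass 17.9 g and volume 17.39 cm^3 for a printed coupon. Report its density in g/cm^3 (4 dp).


rho = 17.9 / 17.39 = 1.0293 g/cm^3


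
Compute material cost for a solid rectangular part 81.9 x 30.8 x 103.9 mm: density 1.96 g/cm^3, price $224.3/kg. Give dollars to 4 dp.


V = 81.9 * 30.8 * 103.9 = 262089.828 mm^3 = 262.089828 cm^3
Mass = 262.089828 * 1.96 / 1000 = 0.51369606 kg
Cost = 0.51369606 * 224.3 = 115.222 $


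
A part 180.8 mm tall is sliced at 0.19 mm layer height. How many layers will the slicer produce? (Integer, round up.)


Layers = ceil(180.8/0.19) = 952


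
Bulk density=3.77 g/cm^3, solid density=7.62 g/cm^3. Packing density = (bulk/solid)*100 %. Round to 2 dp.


Packing = (3.77/7.62)*100 = 49.48 %


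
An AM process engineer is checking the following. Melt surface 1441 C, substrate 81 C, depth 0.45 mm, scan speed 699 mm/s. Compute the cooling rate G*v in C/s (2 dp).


G = (1441-81)/0.45 = 3022.22222222 C/mm
CR = 3022.22222222 * 699 = 2112533.33 C/s


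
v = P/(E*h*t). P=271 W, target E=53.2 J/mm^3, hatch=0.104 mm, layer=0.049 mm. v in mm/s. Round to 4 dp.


v = 271 / (53.2*0.104*0.049) = 999.6046 mm/s


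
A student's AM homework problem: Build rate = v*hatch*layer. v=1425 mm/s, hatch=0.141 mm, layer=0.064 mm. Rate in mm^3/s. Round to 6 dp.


Rate = 1425 * 0.141 * 0.064 = 12.8592 mm^3/s


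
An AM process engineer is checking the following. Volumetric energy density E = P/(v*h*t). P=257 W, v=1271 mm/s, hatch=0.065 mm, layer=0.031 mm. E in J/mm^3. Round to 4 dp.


E = 257 / (1271*0.065*0.031) = 100.3489 J/mm^3


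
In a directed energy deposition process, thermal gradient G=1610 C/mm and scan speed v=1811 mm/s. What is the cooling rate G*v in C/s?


CR = 1610 * 1811 = 2915710 C/s


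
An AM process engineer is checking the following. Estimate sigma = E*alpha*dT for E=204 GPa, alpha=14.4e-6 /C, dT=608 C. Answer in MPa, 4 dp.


sigma = 204*1000 * 14.4e-6 * 608 = 1786.0608 MPa


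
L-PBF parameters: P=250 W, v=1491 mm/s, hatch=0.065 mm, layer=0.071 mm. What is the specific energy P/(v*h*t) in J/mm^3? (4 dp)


Build rate = 1491 * 0.065 * 0.071 = 6.880965 mm^3/s
SE = 250 / 6.880965 = 36.3321 J/mm^3


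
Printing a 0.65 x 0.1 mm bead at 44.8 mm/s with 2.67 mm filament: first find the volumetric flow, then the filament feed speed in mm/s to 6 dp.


Q = 0.65 * 0.1 * 44.8 = 2.912 mm^3/s
A_fil = pi*(2.67/2)^2 = 5.59902497 mm^2
v_feed = 2.912 / 5.59902497 = 0.520091 mm/s


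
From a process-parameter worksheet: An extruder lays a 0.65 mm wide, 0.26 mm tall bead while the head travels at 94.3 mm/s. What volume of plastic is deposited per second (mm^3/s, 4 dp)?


Rate = 0.65 * 0.26 * 94.3 = 15.9367 mm^3/s


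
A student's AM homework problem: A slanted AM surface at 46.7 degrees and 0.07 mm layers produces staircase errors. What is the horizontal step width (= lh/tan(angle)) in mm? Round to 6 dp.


step = 0.07 / tan(46.7) = 0.065965 mm


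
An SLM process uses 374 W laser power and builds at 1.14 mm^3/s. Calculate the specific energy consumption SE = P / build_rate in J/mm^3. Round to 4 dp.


SE = 374 / 1.14 = 328.0702 J/mm^3


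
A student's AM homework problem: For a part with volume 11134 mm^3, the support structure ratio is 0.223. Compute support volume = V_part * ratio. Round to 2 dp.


V_support = 11134 * 0.223 = 2482.88 mm^3


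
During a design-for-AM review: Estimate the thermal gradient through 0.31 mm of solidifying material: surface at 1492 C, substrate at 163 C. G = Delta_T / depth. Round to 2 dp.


G = (1492-163)/0.31 = 4287.1 C/mm


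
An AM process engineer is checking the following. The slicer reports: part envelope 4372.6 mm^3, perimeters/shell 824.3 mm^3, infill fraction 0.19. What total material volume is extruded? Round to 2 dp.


V_infill = (4372.6 - 824.3) * 0.19 = 674.18
V_total = 824.3 + 674.18 = 1498.48 mm^3


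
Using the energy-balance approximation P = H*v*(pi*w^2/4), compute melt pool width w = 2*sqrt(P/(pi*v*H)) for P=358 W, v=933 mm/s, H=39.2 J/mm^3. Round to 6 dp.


w = 2*sqrt(358/(pi*933*39.2)) = 0.111638 mm


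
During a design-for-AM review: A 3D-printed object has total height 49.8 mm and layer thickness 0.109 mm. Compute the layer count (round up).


Layers = ceil(49.8/0.109) = 457


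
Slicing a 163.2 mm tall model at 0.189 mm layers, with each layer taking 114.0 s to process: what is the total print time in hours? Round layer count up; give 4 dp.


Layers = ceil(163.2/0.189) = 864
t = 864 * 114.0 / 3600 = 27.36 hrs


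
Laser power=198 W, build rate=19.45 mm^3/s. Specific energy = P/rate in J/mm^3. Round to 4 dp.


SE = 198 / 19.45 = 10.1799 J/mm^3


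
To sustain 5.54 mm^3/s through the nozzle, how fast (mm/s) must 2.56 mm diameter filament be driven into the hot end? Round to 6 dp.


A = pi*(2.56/2)^2 = 5.147185
v = 5.54 / 5.147185 = 1.076316 mm/s


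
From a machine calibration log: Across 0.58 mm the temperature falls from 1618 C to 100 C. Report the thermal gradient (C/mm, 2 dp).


G = (1618-100)/0.58 = 2617.24 C/mm


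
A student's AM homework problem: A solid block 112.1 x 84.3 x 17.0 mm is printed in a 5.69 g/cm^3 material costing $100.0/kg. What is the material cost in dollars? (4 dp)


V = 112.1 * 84.3 * 17.0 = 160650.51 mm^3 = 160.65051 cm^3
Mass = 160.65051 * 5.69 / 1000 = 0.9141014 kg
Cost = 0.9141014 * 100.0 = 91.4101 $


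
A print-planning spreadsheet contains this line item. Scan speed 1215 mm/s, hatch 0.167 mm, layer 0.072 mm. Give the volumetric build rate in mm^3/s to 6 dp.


Rate = 1215 * 0.167 * 0.072 = 14.60916 mm^3/s


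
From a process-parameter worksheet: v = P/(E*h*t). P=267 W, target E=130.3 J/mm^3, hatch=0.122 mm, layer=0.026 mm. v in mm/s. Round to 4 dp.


v = 267 / (130.3*0.122*0.026) = 646.0017 mm/s


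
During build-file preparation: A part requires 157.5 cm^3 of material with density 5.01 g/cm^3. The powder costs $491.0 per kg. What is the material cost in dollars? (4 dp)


Mass = 157.5*5.01/1000 = 0.789075 kg
Cost = 0.789075 * 491.0 = 387.4358 $


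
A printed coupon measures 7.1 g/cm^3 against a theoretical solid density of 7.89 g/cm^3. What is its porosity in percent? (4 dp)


Porosity = (1-7.1/7.89)*100 = 10.0127 %


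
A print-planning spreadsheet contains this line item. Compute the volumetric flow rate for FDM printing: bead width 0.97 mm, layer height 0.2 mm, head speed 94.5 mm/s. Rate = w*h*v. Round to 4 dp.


Rate = 0.97 * 0.2 * 94.5 = 18.333 mm^3/s


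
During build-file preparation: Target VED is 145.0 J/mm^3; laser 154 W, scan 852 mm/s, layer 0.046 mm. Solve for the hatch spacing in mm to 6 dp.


h = 154 / (145.0*852*0.046) = 0.027099 mm


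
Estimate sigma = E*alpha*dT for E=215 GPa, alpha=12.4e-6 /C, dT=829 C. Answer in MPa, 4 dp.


sigma = 215*1000 * 12.4e-6 * 829 = 2210.114 MPa


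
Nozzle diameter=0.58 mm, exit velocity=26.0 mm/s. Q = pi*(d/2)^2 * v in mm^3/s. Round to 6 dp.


A = pi*(0.58/2)^2 = 0.26420794 mm^2
Q = 0.26420794 * 26.0 = 6.869406 mm^3/s


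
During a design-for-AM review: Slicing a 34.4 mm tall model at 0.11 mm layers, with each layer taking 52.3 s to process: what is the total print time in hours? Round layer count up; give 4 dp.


Layers = ceil(34.4/0.11) = 313
t = 313 * 52.3 / 3600 = 4.5472 hrs


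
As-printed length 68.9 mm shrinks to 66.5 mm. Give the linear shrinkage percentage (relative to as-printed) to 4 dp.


Shrinkage = ((68.9-66.5)/68.9)*100 = 3.4833 %


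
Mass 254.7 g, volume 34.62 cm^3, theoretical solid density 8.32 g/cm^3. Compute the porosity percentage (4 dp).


rho_part = 254.7 / 34.62 = 7.35701906 g/cm^3
Porosity = (1 - 7.35701906/8.32)*100 = 11.5743 %


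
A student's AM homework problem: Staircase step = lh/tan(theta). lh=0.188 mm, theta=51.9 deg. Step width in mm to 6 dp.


step = 0.188 / tan(51.9) = 0.147411 mm


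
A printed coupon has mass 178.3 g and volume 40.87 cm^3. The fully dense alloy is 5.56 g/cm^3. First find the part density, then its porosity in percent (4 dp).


rho_part = 178.3 / 40.87 = 4.36261316 g/cm^3
Porosity = (1 - 4.36261316/5.56)*100 = 21.5357 %


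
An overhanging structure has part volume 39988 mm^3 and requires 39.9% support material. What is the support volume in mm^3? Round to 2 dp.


V_support = 39988 * 0.399 = 15955.21 mm^3


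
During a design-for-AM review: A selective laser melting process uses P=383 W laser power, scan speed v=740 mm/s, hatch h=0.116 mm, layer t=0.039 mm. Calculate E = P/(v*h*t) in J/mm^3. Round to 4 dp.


E = 383 / (740*0.116*0.039) = 114.4049 J/mm^3


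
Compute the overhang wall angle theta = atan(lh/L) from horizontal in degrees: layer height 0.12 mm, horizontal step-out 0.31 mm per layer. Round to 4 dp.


angle = atan(0.12/0.31) = 21.1613 degrees


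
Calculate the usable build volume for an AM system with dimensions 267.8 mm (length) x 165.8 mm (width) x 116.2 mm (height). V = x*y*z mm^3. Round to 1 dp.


V = 267.8 * 165.8 * 116.2 = 5159424.1 mm^3


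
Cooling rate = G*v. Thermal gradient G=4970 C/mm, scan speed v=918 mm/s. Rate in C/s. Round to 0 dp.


CR = 4970 * 918 = 4562460 C/s


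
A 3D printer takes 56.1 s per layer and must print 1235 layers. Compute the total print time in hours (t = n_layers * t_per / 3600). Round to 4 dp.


t = 1235 * 56.1 / 3600 = 19.2454 hrs


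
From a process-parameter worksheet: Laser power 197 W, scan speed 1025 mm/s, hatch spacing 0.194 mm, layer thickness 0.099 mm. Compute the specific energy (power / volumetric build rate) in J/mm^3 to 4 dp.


Build rate = 1025 * 0.194 * 0.099 = 19.68615 mm^3/s
SE = 197 / 19.68615 = 10.007 J/mm^3


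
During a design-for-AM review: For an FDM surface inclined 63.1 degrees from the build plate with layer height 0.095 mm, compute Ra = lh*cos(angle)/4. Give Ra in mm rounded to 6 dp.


Ra = 0.095 * cos(63.1) / 4 = 0.010745 mm


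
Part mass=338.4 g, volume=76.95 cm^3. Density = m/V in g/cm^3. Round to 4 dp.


rho = 338.4 / 76.95 = 4.3977 g/cm^3


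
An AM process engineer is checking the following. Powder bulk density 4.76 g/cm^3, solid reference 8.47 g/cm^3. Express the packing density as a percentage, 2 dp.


Packing = (4.76/8.47)*100 = 56.2 %


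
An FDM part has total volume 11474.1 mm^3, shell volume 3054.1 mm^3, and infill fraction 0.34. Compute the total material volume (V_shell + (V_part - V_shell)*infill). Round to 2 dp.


V_infill = (11474.1 - 3054.1) * 0.34 = 2862.8
V_total = 3054.1 + 2862.8 = 5916.9 mm^3


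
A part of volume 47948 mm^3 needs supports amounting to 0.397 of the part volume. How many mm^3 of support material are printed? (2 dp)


V_support = 47948 * 0.397 = 19035.36 mm^3


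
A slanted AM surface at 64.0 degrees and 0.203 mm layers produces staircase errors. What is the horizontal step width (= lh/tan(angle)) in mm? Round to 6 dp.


step = 0.203 / tan(64.0) = 0.09901 mm


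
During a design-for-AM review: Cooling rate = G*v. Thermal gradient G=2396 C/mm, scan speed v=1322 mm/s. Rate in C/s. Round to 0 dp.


CR = 2396 * 1322 = 3167512 C/s


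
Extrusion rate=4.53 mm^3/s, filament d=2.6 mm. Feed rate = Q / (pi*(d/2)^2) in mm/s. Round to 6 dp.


A = pi*(2.6/2)^2 = 5.309292
v = 4.53 / 5.309292 = 0.853221 mm/s


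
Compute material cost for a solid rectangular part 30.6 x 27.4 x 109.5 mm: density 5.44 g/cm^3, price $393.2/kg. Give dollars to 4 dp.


V = 30.6 * 27.4 * 109.5 = 91809.18 mm^3 = 91.80918 cm^3
Mass = 91.80918 * 5.44 / 1000 = 0.49944194 kg
Cost = 0.49944194 * 393.2 = 196.3806 $


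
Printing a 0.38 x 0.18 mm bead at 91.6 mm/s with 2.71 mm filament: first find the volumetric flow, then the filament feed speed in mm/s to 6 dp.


Q = 0.38 * 0.18 * 91.6 = 6.26544 mm^3/s
A_fil = pi*(2.71/2)^2 = 5.76804265 mm^2
v_feed = 6.26544 / 5.76804265 = 1.086233 mm/s


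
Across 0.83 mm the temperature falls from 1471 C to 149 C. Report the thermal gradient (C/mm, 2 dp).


G = (1471-149)/0.83 = 1592.77 C/mm


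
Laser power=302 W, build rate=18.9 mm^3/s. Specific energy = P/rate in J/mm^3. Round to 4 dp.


SE = 302 / 18.9 = 15.9788 J/mm^3


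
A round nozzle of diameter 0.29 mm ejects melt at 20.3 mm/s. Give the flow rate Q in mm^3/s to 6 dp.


A = pi*(0.29/2)^2 = 0.06605199 mm^2
Q = 0.06605199 * 20.3 = 1.340855 mm^3/s


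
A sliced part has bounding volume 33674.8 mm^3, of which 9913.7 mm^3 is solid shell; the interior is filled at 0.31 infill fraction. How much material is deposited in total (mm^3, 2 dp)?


V_infill = (33674.8 - 9913.7) * 0.31 = 7365.94
V_total = 9913.7 + 7365.94 = 17279.64 mm^3


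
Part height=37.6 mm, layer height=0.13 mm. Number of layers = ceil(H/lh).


Layers = ceil(37.6/0.13) = 290


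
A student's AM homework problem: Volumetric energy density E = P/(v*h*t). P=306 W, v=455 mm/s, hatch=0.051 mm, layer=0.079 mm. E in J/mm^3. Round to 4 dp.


E = 306 / (455*0.051*0.079) = 166.9217 J/mm^3


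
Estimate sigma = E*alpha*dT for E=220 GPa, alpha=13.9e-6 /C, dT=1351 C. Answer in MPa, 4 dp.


sigma = 220*1000 * 13.9e-6 * 1351 = 4131.358 MPa


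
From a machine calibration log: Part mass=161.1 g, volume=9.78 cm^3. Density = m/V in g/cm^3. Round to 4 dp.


rho = 161.1 / 9.78 = 16.4724 g/cm^3


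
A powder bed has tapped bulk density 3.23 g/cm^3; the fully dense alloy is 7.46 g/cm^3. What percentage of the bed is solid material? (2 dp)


Packing = (3.23/7.46)*100 = 43.3 %


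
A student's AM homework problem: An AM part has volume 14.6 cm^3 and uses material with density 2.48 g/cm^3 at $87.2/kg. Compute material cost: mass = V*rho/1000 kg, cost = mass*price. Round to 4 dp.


Mass = 14.6*2.48/1000 = 0.036208 kg
Cost = 0.036208 * 87.2 = 3.1573 $


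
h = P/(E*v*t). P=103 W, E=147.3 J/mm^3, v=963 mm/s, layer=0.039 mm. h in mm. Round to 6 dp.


h = 103 / (147.3*963*0.039) = 0.018618 mm


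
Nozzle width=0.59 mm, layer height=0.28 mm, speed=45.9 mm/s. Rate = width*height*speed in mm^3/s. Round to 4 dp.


Rate = 0.59 * 0.28 * 45.9 = 7.5827 mm^3/s


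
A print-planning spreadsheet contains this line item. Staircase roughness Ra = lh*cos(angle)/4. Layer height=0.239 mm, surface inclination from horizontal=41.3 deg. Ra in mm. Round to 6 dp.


Ra = 0.239 * cos(41.3) / 4 = 0.044888 mm


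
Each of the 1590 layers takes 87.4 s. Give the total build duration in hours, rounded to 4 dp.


t = 1590 * 87.4 / 3600 = 38.6017 hrs


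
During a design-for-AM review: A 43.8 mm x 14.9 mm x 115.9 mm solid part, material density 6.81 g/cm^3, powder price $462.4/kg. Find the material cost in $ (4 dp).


V = 43.8 * 14.9 * 115.9 = 75638.658 mm^3 = 75.638658 cm^3
Mass = 75.638658 * 6.81 / 1000 = 0.51509926 kg
Cost = 0.51509926 * 462.4 = 238.1819 $


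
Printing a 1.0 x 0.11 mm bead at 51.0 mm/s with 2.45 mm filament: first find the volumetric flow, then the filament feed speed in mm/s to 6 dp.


Q = 1.0 * 0.11 * 51.0 = 5.61 mm^3/s
A_fil = pi*(2.45/2)^2 = 4.71435248 mm^2
v_feed = 5.61 / 4.71435248 = 1.189983 mm/s


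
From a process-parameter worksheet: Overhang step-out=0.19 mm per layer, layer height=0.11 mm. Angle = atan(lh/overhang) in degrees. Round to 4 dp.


angle = atan(0.11/0.19) = 30.0686 degrees


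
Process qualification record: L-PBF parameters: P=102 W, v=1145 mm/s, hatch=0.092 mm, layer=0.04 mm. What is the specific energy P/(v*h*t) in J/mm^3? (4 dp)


Build rate = 1145 * 0.092 * 0.04 = 4.2136 mm^3/s
SE = 102 / 4.2136 = 24.2073 J/mm^3


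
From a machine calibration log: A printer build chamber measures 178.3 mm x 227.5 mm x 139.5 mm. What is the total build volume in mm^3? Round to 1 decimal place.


V = 178.3 * 227.5 * 139.5 = 5658573.4 mm^3


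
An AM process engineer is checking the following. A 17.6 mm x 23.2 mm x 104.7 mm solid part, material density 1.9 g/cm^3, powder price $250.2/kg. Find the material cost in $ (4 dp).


V = 17.6 * 23.2 * 104.7 = 42751.104 mm^3 = 42.751104 cm^3
Mass = 42.751104 * 1.9 / 1000 = 0.0812271 kg
Cost = 0.0812271 * 250.2 = 20.323 $


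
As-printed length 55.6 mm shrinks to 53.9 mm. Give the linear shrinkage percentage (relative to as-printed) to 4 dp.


Shrinkage = ((55.6-53.9)/55.6)*100 = 3.0576 %


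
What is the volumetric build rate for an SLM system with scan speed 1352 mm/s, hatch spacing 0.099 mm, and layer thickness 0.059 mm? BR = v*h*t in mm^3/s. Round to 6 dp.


Rate = 1352 * 0.099 * 0.059 = 7.897032 mm^3/s


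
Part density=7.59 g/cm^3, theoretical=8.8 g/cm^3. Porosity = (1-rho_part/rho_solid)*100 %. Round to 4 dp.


Porosity = (1-7.59/8.8)*100 = 13.75 %


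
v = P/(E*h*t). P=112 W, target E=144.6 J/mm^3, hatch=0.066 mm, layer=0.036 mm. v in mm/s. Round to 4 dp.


v = 112 / (144.6*0.066*0.036) = 325.9893 mm/s


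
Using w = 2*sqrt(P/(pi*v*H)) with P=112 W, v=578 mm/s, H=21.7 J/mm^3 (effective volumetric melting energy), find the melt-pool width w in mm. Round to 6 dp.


w = 2*sqrt(112/(pi*578*21.7)) = 0.106628 mm


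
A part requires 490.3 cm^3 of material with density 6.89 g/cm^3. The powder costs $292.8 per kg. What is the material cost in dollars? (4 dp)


Mass = 490.3*6.89/1000 = 3.378167 kg
Cost = 3.378167 * 292.8 = 989.1273 $


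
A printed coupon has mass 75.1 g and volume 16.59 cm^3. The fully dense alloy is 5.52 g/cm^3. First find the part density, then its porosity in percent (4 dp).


rho_part = 75.1 / 16.59 = 4.52682339 g/cm^3
Porosity = (1 - 4.52682339/5.52)*100 = 17.9923 %


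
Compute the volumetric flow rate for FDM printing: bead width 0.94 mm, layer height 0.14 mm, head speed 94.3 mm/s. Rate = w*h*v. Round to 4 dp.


Rate = 0.94 * 0.14 * 94.3 = 12.4099 mm^3/s


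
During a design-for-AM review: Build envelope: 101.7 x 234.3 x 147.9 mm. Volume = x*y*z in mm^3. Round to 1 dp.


V = 101.7 * 234.3 * 147.9 = 3524207.0 mm^3


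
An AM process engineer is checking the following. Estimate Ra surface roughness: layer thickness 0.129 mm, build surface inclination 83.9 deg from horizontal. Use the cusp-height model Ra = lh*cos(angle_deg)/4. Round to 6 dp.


Ra = 0.129 * cos(83.9) / 4 = 0.003427 mm


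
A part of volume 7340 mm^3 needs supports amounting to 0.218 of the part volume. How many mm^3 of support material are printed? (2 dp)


V_support = 7340 * 0.218 = 1600.12 mm^3


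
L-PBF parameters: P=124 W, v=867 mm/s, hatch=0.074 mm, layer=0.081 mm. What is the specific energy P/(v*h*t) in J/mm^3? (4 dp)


Build rate = 867 * 0.074 * 0.081 = 5.196798 mm^3/s
SE = 124 / 5.196798 = 23.8608 J/mm^3


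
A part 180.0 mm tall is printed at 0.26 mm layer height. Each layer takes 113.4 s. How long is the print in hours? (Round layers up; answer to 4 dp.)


Layers = ceil(180.0/0.26) = 693
t = 693 * 113.4 / 3600 = 21.8295 hrs


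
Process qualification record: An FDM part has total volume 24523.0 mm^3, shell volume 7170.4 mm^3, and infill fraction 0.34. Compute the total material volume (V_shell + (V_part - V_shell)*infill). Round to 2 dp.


V_infill = (24523.0 - 7170.4) * 0.34 = 5899.88
V_total = 7170.4 + 5899.88 = 13070.28 mm^3


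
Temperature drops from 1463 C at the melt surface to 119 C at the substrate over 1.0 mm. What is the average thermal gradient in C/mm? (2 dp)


G = (1463-119)/1.0 = 1344.0 C/mm


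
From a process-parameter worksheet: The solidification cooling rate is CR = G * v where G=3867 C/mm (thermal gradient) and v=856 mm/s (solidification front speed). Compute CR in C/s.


CR = 3867 * 856 = 3310152 C/s


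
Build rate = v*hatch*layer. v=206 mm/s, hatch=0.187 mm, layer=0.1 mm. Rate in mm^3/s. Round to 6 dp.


Rate = 206 * 0.187 * 0.1 = 3.8522 mm^3/s


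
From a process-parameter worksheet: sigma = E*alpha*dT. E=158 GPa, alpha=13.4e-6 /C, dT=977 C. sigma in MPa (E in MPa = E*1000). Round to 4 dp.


sigma = 158*1000 * 13.4e-6 * 977 = 2068.5044 MPa


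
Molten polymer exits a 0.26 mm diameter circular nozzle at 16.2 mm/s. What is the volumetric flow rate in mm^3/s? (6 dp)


A = pi*(0.26/2)^2 = 0.05309292 mm^2
Q = 0.05309292 * 16.2 = 0.860105 mm^3/s


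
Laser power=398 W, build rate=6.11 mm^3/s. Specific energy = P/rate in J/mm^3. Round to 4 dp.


SE = 398 / 6.11 = 65.1391 J/mm^3


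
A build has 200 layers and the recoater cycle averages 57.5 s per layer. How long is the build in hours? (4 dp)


t = 200 * 57.5 / 3600 = 3.1944 hrs


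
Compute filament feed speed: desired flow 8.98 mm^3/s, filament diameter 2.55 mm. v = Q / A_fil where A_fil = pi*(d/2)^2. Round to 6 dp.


A = pi*(2.55/2)^2 = 5.107052
v = 8.98 / 5.107052 = 1.758353 mm/s


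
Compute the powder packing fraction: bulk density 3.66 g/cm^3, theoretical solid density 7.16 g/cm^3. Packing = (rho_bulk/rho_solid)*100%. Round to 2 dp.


Packing = (3.66/7.16)*100 = 51.12 %


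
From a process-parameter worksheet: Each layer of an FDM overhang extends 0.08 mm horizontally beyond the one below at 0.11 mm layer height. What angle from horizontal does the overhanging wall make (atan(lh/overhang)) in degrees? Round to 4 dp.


angle = atan(0.11/0.08) = 53.9726 degrees


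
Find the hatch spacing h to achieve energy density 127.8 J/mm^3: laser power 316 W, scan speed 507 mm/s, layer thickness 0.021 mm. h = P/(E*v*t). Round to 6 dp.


h = 316 / (127.8*507*0.021) = 0.232236 mm


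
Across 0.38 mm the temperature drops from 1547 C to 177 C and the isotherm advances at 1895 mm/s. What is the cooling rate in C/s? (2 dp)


G = (1547-177)/0.38 = 3605.26315789 C/mm
CR = 3605.26315789 * 1895 = 6831973.68 C/s


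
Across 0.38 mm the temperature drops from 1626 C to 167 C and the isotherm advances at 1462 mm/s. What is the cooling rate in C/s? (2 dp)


G = (1626-167)/0.38 = 3839.47368421 C/mm
CR = 3839.47368421 * 1462 = 5613310.53 C/s


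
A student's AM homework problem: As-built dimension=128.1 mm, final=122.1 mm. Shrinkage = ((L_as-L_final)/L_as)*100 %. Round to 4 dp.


Shrinkage = ((128.1-122.1)/128.1)*100 = 4.6838 %


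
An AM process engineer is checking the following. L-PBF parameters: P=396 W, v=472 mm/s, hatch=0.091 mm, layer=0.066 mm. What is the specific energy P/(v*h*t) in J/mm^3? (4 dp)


Build rate = 472 * 0.091 * 0.066 = 2.834832 mm^3/s
SE = 396 / 2.834832 = 139.6908 J/mm^3


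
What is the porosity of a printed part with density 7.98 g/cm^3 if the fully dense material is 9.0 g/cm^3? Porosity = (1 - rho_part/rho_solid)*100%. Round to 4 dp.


Porosity = (1-7.98/9.0)*100 = 11.3333 %


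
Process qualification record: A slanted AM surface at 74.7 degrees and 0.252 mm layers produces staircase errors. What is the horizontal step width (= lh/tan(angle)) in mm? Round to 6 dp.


step = 0.252 / tan(74.7) = 0.068939 mm


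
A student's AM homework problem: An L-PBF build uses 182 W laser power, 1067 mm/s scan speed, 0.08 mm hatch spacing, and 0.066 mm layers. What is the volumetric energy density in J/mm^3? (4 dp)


E = 182 / (1067*0.08*0.066) = 32.3052 J/mm^3


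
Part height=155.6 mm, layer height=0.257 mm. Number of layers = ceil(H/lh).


Layers = ceil(155.6/0.257) = 606


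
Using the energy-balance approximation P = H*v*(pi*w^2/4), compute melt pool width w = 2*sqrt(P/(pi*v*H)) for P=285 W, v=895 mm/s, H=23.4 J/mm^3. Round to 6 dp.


w = 2*sqrt(285/(pi*895*23.4)) = 0.131631 mm


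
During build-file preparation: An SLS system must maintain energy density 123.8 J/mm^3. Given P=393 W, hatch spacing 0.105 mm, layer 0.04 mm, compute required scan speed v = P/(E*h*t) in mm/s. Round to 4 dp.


v = 393 / (123.8*0.105*0.04) = 755.8274 mm/s


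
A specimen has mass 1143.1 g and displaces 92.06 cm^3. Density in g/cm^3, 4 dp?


rho = 1143.1 / 92.06 = 12.4169 g/cm^3


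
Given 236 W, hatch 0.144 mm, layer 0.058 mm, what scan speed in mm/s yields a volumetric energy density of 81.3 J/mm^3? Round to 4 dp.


v = 236 / (81.3*0.144*0.058) = 347.5609 mm/s


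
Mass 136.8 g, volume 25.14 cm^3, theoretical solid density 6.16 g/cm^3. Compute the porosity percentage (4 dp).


rho_part = 136.8 / 25.14 = 5.44152745 g/cm^3
Porosity = (1 - 5.44152745/6.16)*100 = 11.6635 %


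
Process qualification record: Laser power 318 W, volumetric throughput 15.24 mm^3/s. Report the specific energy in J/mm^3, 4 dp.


SE = 318 / 15.24 = 20.8661 J/mm^3


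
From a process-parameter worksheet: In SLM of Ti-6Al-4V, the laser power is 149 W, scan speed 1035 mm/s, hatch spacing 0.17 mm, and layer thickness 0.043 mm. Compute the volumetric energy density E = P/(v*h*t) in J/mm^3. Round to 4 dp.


E = 149 / (1035*0.17*0.043) = 19.6938 J/mm^3


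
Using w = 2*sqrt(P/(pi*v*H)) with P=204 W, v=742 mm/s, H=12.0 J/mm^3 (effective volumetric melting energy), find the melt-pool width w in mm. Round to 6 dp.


w = 2*sqrt(204/(pi*742*12.0)) = 0.170796 mm


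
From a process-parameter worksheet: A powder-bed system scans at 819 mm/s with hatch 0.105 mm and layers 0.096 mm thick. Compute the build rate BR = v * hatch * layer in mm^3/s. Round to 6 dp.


Rate = 819 * 0.105 * 0.096 = 8.25552 mm^3/s


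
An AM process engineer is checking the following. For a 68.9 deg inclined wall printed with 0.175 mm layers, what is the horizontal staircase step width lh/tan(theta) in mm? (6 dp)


step = 0.175 / tan(68.9) = 0.067527 mm


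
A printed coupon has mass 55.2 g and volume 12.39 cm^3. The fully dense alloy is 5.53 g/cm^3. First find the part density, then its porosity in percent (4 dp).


rho_part = 55.2 / 12.39 = 4.45520581 g/cm^3
Porosity = (1 - 4.45520581/5.53)*100 = 19.4357 %


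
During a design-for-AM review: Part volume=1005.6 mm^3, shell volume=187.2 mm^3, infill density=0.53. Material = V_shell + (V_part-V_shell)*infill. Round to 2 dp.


V_infill = (1005.6 - 187.2) * 0.53 = 433.75
V_total = 187.2 + 433.75 = 620.95 mm^3


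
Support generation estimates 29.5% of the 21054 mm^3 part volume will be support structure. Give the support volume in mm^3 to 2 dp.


V_support = 21054 * 0.295 = 6210.93 mm^3
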